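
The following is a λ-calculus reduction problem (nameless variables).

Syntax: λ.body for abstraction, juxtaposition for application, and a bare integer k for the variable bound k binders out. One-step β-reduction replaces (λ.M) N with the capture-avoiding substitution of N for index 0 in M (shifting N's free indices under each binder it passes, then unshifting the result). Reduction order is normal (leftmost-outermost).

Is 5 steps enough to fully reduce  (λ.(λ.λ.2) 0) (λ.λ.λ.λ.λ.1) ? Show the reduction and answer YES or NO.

  start: (λ.(λ.λ.2) 0) (λ.λ.λ.λ.λ.1)
  [1] (λ.λ.λ.λ.λ.λ.λ.1) (λ.λ.λ.λ.λ.1)
  [2] λ.λ.λ.λ.λ.λ.1

Answer: YES — reaches normal form λ.λ.λ.λ.λ.λ.1 in 2 ≤ 5 steps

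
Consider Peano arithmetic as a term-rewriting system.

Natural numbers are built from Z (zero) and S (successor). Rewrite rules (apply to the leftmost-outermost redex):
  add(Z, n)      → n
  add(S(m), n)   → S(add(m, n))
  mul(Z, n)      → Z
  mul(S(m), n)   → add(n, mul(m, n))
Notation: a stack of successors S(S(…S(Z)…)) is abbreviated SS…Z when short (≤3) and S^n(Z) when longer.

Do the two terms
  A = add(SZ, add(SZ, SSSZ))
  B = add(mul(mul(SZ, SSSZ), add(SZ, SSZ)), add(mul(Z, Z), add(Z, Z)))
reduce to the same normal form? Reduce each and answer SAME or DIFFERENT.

Term A:
  start: add(SZ, add(SZ, SSSZ))
  step 1: S(add(Z, add(SZ, SSSZ)))
  step 2: S(add(SZ, SSSZ))
  step 3: S(S(add(Z, SSSZ)))
  step 4: S^5(Z)

Term B:
  start: add(mul(mul(SZ, SSSZ), add(SZ, SSZ)), add(mul(Z, Z), add(Z, Z)))
  step 1: add(mul(add(SSSZ, mul(Z, SSSZ)), add(SZ, SSZ)), add(mul(Z, Z), add(Z, Z)))
  step 2: add(mul(S(add(SSZ, mul(Z, SSSZ))), add(SZ, SSZ)), add(mul(Z, Z), add(Z, Z)))
  step 3: add(add(add(SZ, SSZ), mul(add(SSZ, mul(Z, SSSZ)), add(SZ, SSZ))), add(mul(Z, Z), add(Z, Z)))
  step 4: add(add(S(add(Z, SSZ)), mul(add(SSZ, mul(Z, SSSZ)), add(SZ, SSZ))), add(mul(Z, Z), add(Z, Z)))
  step 5: add(S(add(add(Z, SSZ), mul(add(SSZ, mul(Z, SSSZ)), add(SZ, SSZ)))), add(mul(Z, Z), add(Z, Z)))
  step 6: S(add(add(add(Z, SSZ), mul(add(SSZ, mul(Z, SSSZ)), add(SZ, SSZ))), add(mul(Z, Z), add(Z, Z))))
  step 7: S(add(add(SSZ, mul(add(SSZ, mul(Z, SSSZ)), add(SZ, SSZ))), add(mul(Z, Z), add(Z, Z))))
  step 8: S(add(S(add(SZ, mul(add(SSZ, mul(Z, SSSZ)), add(SZ, SSZ)))), add(mul(Z, Z), add(Z, Z))))
  step 9: S(S(add(add(SZ, mul(add(SSZ, mul(Z, SSSZ)), add(SZ, SSZ))), add(mul(Z, Z), add(Z, Z)))))
  step 10: S(S(add(S(add(Z, mul(add(SSZ, mul(Z, SSSZ)), add(SZ, SSZ)))), add(mul(Z, Z), add(Z, Z)))))
  step 11: S(S(S(add(add(Z, mul(add(SSZ, mul(Z, SSSZ)), add(SZ, SSZ))), add(mul(Z, Z), add(Z, Z))))))
  step 12: S(S(S(add(mul(add(SSZ, mul(Z, SSSZ)), add(SZ, SSZ)), add(mul(Z, Z), add(Z, Z))))))
  step 13: S(S(S(add(mul(S(add(SZ, mul(Z, SSSZ))), add(SZ, SSZ)), add(mul(Z, Z), add(Z, Z))))))
  step 14: S(S(S(add(add(add(SZ, SSZ), mul(add(SZ, mul(Z, SSSZ)), add(SZ, SSZ))), add(mul(Z, Z), add(Z, Z))))))
  step 15: S(S(S(add(add(S(add(Z, SSZ)), mul(add(SZ, mul(Z, SSSZ)), add(SZ, SSZ))), add(mul(Z, Z), add(Z, Z))))))
  step 16: S(S(S(add(S(add(add(Z, SSZ), mul(add(SZ, mul(Z, SSSZ)), add(SZ, SSZ)))), add(mul(Z, Z), add(Z, Z))))))
  step 17: S(S(S(S(add(add(add(Z, SSZ), mul(add(SZ, mul(Z, SSSZ)), add(SZ, SSZ))), add(mul(Z, Z), add(Z, Z)))))))
  step 18: S(S(S(S(add(add(SSZ, mul(add(SZ, mul(Z, SSSZ)), add(SZ, SSZ))), add(mul(Z, Z), add(Z, Z)))))))
  step 19: S(S(S(S(add(S(add(SZ, mul(add(SZ, mul(Z, SSSZ)), add(SZ, SSZ)))), add(mul(Z, Z), add(Z, Z)))))))
  step 20: S(S(S(S(S(add(add(SZ, mul(add(SZ, mul(Z, SSSZ)), add(SZ, SSZ))), add(mul(Z, Z), add(Z, Z))))))))
  step 21: S(S(S(S(S(add(S(add(Z, mul(add(SZ, mul(Z, SSSZ)), add(SZ, SSZ)))), add(mul(Z, Z), add(Z, Z))))))))
  step 22: S(S(S(S(S(S(add(add(Z, mul(add(SZ, mul(Z, SSSZ)), add(SZ, SSZ))), add(mul(Z, Z), add(Z, Z)))))))))
  step 23: S(S(S(S(S(S(add(mul(add(SZ, mul(Z, SSSZ)), add(SZ, SSZ)), add(mul(Z, Z), add(Z, Z)))))))))
  step 24: S(S(S(S(S(S(add(mul(S(add(Z, mul(Z, SSSZ))), add(SZ, SSZ)), add(mul(Z, Z), add(Z, Z)))))))))
  step 25: S(S(S(S(S(S(add(add(add(SZ, SSZ), mul(add(Z, mul(Z, SSSZ)), add(SZ, SSZ))), add(mul(Z, Z), add(Z, Z)))))))))
  step 26: S(S(S(S(S(S(add(add(S(add(Z, SSZ)), mul(add(Z, mul(Z, SSSZ)), add(SZ, SSZ))), add(mul(Z, Z), add(Z, Z)))))))))
  step 27: S(S(S(S(S(S(add(S(add(add(Z, SSZ), mul(add(Z, mul(Z, SSSZ)), add(SZ, SSZ)))), add(mul(Z, Z), add(Z, Z)))))))))
  step 28: S(S(S(S(S(S(S(add(add(add(Z, SSZ), mul(add(Z, mul(Z, SSSZ)), add(SZ, SSZ))), add(mul(Z, Z), add(Z, Z))))))))))
  step 29: S(S(S(S(S(S(S(add(add(SSZ, mul(add(Z, mul(Z, SSSZ)), add(SZ, SSZ))), add(mul(Z, Z), add(Z, Z))))))))))
  step 30: S(S(S(S(S(S(S(add(S(add(SZ, mul(add(Z, mul(Z, SSSZ)), add(SZ, SSZ)))), add(mul(Z, Z), add(Z, Z))))))))))
  step 31: S(S(S(S(S(S(S(S(add(add(SZ, mul(add(Z, mul(Z, SSSZ)), add(SZ, SSZ))), add(mul(Z, Z), add(Z, Z)))))))))))
  step 32: S(S(S(S(S(S(S(S(add(S(add(Z, mul(add(Z, mul(Z, SSSZ)), add(SZ, SSZ)))), add(mul(Z, Z), add(Z, Z)))))))))))
  step 33: S(S(S(S(S(S(S(S(S(add(add(Z, mul(add(Z, mul(Z, SSSZ)), add(SZ, SSZ))), add(mul(Z, Z), add(Z, Z))))))))))))
  step 34: S(S(S(S(S(S(S(S(S(add(mul(add(Z, mul(Z, SSSZ)), add(SZ, SSZ)), add(mul(Z, Z), add(Z, Z))))))))))))
  step 35: S(S(S(S(S(S(S(S(S(add(mul(mul(Z, SSSZ), add(SZ, SSZ)), add(mul(Z, Z), add(Z, Z))))))))))))
  step 36: S(S(S(S(S(S(S(S(S(add(mul(Z, add(SZ, SSZ)), add(mul(Z, Z), add(Z, Z))))))))))))
  step 37: S(S(S(S(S(S(S(S(S(add(Z, add(mul(Z, Z), add(Z, Z))))))))))))
  step 38: S(S(S(S(S(S(S(S(S(add(mul(Z, Z), add(Z, Z)))))))))))
  step 39: S(S(S(S(S(S(S(S(S(add(Z, add(Z, Z)))))))))))
  step 40: S(S(S(S(S(S(S(S(S(add(Z, Z))))))))))
  step 41: S^9(Z)

Answer: DIFFERENT — A ⇓ S^5(Z), B ⇓ S^9(Z)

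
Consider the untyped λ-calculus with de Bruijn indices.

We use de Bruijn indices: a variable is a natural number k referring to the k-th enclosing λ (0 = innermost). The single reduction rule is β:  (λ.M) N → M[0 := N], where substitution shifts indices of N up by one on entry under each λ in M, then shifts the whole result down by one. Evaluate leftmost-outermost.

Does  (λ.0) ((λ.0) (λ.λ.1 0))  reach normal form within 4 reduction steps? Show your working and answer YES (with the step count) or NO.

  start: (λ.0) ((λ.0) (λ.λ.1 0))
  step 1: (λ.0) (λ.λ.1 0)
  step 2: λ.λ.1 0

Answer: YES — reaches normal form λ.λ.1 0 in 2 ≤ 4 steps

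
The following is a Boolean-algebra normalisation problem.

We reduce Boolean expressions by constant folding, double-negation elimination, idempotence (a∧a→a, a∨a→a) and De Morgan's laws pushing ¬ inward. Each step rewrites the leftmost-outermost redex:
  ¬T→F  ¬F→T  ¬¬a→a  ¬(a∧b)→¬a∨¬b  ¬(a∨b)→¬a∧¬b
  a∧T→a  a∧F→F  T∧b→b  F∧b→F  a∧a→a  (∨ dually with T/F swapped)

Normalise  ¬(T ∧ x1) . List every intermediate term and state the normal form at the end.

Answer: normal form = ¬x1  (in 3 steps)

Derivation:
  start: ¬(T ∧ x1)
  step 1: ¬T ∨ ¬x1
  step 2: F ∨ ¬x1
  step 3: ¬x1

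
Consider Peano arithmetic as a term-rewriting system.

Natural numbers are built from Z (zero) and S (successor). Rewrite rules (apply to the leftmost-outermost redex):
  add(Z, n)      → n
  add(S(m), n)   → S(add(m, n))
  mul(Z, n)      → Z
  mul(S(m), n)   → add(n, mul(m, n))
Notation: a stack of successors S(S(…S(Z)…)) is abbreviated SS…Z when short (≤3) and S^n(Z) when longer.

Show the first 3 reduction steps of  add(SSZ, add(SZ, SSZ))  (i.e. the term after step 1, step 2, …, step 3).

  start: add(SSZ, add(SZ, SSZ))
  step 1: S(add(SZ, add(SZ, SSZ)))
  step 2: S(S(add(Z, add(SZ, SSZ))))
  step 3: S(S(add(SZ, SSZ)))

Answer: after 3 steps: S(S(add(SZ, SSZ)))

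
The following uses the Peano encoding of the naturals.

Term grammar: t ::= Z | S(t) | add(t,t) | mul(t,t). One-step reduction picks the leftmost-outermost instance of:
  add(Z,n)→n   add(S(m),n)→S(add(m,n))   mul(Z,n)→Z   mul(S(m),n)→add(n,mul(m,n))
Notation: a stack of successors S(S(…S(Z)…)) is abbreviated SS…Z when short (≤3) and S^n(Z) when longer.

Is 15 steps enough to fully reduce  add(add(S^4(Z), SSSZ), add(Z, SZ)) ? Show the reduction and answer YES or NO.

Answer: YES — reaches normal form S^8(Z) in 14 ≤ 15 steps

Reduction:
  start: add(add(S^4(Z), SSSZ), add(Z, SZ))
  step 1: add(S(add(SSSZ, SSSZ)), add(Z, SZ))
  step 2: S(add(add(SSSZ, SSSZ), add(Z, SZ)))
  step 3: S(add(S(add(SSZ, SSSZ)), add(Z, SZ)))
  step 4: S(S(add(add(SSZ, SSSZ), add(Z, SZ))))
  step 5: S(S(add(S(add(SZ, SSSZ)), add(Z, SZ))))
  step 6: S(S(S(add(add(SZ, SSSZ), add(Z, SZ)))))
  step 7: S(S(S(add(S(add(Z, SSSZ)), add(Z, SZ)))))
  step 8: S(S(S(S(add(add(Z, SSSZ), add(Z, SZ))))))
  step 9: S(S(S(S(add(SSSZ, add(Z, SZ))))))
  step 10: S(S(S(S(S(add(SSZ, add(Z, SZ)))))))
  step 11: S(S(S(S(S(S(add(SZ, add(Z, SZ))))))))
  step 12: S(S(S(S(S(S(S(add(Z, add(Z, SZ)))))))))
  step 13: S(S(S(S(S(S(S(add(Z, SZ))))))))
  step 14: S^8(Z)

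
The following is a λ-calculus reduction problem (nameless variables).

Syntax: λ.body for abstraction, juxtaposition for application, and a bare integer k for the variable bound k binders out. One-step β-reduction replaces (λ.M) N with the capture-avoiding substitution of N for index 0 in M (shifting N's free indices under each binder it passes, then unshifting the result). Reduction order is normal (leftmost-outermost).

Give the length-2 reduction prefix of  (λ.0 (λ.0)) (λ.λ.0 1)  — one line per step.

  start: (λ.0 (λ.0)) (λ.λ.0 1)
  [1] (λ.λ.0 1) (λ.0)
  [2] λ.0 (λ.0)

Answer: after 2 steps: λ.0 (λ.0)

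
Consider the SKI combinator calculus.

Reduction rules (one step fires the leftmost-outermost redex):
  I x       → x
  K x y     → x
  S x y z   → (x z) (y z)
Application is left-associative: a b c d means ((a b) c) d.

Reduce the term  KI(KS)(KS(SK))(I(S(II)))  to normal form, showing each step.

  start: KI(KS)(KS(SK))(I(S(II)))
  step 1: I(KS(SK))(I(S(II)))
  step 2: KS(SK)(I(S(II)))
  step 3: S(I(S(II)))
  step 4: S(S(II))
  step 5: S(SI)

Answer: normal form = S(SI)  (in 5 steps)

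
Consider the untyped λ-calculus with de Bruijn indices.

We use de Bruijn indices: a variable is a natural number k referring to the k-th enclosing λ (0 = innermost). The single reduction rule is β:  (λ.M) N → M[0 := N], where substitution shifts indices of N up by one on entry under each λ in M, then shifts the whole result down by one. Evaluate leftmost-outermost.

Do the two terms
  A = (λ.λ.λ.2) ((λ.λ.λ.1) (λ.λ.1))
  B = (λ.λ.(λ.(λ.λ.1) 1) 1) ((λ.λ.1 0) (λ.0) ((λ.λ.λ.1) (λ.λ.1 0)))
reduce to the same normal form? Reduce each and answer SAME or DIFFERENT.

Answer: DIFFERENT — A ⇓ λ.λ.λ.λ.1, B ⇓ λ.λ.1

Working:
Term A:
  start: (λ.λ.λ.2) ((λ.λ.λ.1) (λ.λ.1))
  →1  λ.λ.(λ.λ.λ.1) (λ.λ.1)
  →2  λ.λ.λ.λ.1

Term B:
  start: (λ.λ.(λ.(λ.λ.1) 1) 1) ((λ.λ.1 0) (λ.0) ((λ.λ.λ.1) (λ.λ.1 0)))
  →1  λ.(λ.(λ.λ.1) 1) ((λ.λ.1 0) (λ.0) ((λ.λ.λ.1) (λ.λ.1 0)))
  →2  λ.(λ.λ.1) 0
  →3  λ.λ.1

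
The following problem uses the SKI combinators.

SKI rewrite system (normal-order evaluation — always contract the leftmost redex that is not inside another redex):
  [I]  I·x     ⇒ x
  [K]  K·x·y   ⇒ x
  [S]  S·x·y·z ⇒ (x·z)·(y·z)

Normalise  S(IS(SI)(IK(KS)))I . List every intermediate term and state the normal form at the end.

Answer: normal form = S(S(SI)(K(KS)))I  (in 2 steps)

Reduction:
  start: S(IS(SI)(IK(KS)))I
  →1  S(S(SI)(IK(KS)))I
  →2  S(S(SI)(K(KS)))I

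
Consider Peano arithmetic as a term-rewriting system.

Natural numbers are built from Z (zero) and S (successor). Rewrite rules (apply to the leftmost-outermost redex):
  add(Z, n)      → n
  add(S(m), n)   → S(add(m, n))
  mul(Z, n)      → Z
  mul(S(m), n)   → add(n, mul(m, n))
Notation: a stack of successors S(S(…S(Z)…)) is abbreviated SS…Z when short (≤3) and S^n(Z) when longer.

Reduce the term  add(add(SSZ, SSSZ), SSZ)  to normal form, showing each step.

  start: add(add(SSZ, SSSZ), SSZ)
  →1  add(S(add(SZ, SSSZ)), SSZ)
  →2  S(add(add(SZ, SSSZ), SSZ))
  →3  S(add(S(add(Z, SSSZ)), SSZ))
  →4  S(S(add(add(Z, SSSZ), SSZ)))
  →5  S(S(add(SSSZ, SSZ)))
  →6  S(S(S(add(SSZ, SSZ))))
  →7  S(S(S(S(add(SZ, SSZ)))))
  →8  S(S(S(S(S(add(Z, SSZ))))))
  →9  S^7(Z)

Answer: normal form = S^7(Z)  (in 9 steps)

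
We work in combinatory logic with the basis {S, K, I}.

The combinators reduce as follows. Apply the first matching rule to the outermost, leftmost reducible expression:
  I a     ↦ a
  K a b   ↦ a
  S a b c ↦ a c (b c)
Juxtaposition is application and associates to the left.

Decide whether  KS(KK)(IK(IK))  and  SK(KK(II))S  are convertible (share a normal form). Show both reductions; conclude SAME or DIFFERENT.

Term A:
  start: KS(KK)(IK(IK))
  step 1: S(IK(IK))
  step 2: S(K(IK))
  step 3: S(KK)

Term B:
  start: SK(KK(II))S
  step 1: KS(KK(II)S)
  step 2: S

Answer: DIFFERENT — A ⇓ S(KK), B ⇓ S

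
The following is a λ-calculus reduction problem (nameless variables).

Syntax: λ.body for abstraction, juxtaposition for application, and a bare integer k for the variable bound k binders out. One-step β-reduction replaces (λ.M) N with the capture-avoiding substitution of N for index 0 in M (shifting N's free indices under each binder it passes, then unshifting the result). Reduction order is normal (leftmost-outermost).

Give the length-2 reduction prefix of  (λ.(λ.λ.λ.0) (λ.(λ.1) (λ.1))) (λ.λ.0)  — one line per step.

  start: (λ.(λ.λ.λ.0) (λ.(λ.1) (λ.1))) (λ.λ.0)
  [1] (λ.λ.λ.0) (λ.(λ.1) (λ.1))
  [2] λ.λ.0

Answer: after 2 steps: λ.λ.0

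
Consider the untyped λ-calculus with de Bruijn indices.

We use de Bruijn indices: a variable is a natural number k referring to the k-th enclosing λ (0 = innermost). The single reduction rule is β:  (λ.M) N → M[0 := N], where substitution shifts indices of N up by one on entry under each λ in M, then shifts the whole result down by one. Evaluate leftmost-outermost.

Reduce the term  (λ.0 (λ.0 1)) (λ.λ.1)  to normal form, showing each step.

  start: (λ.0 (λ.0 1)) (λ.λ.1)
  [1] (λ.λ.1) (λ.0 (λ.λ.1))
  [2] λ.λ.0 (λ.λ.1)

Answer: normal form = λ.λ.0 (λ.λ.1)  (in 2 steps)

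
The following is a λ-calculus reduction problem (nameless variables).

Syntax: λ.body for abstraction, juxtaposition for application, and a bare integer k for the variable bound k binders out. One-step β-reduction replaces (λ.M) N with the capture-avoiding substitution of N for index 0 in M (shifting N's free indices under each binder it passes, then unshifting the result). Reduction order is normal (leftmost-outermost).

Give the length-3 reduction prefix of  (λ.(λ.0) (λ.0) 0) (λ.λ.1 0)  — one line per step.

  start: (λ.(λ.0) (λ.0) 0) (λ.λ.1 0)
  →1  (λ.0) (λ.0) (λ.λ.1 0)
  →2  (λ.0) (λ.λ.1 0)
  →3  λ.λ.1 0

Answer: after 3 steps: λ.λ.1 0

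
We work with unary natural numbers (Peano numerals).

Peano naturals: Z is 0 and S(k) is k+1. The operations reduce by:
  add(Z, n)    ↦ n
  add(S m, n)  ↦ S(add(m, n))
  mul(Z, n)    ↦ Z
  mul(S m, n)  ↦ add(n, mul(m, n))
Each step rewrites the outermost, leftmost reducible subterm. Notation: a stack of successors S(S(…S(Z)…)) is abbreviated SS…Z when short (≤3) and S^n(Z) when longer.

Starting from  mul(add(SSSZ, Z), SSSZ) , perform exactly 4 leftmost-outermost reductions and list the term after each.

Answer: after 4 steps: S(S(add(SZ, mul(add(SSZ, Z), SSSZ))))

Reduction:
  start: mul(add(SSSZ, Z), SSSZ)
  step 1: mul(S(add(SSZ, Z)), SSSZ)
  step 2: add(SSSZ, mul(add(SSZ, Z), SSSZ))
  step 3: S(add(SSZ, mul(add(SSZ, Z), SSSZ)))
  step 4: S(S(add(SZ, mul(add(SSZ, Z), SSSZ))))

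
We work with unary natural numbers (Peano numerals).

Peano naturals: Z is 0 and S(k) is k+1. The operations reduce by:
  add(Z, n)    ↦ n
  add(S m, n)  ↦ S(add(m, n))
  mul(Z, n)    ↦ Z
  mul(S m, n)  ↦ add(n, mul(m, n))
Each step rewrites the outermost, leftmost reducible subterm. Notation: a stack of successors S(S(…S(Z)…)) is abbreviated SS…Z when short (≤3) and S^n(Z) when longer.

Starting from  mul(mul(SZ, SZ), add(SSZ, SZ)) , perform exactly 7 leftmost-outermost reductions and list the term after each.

  start: mul(mul(SZ, SZ), add(SSZ, SZ))
  →1  mul(add(SZ, mul(Z, SZ)), add(SSZ, SZ))
  →2  mul(S(add(Z, mul(Z, SZ))), add(SSZ, SZ))
  →3  add(add(SSZ, SZ), mul(add(Z, mul(Z, SZ)), add(SSZ, SZ)))
  →4  add(S(add(SZ, SZ)), mul(add(Z, mul(Z, SZ)), add(SSZ, SZ)))
  →5  S(add(add(SZ, SZ), mul(add(Z, mul(Z, SZ)), add(SSZ, SZ))))
  →6  S(add(S(add(Z, SZ)), mul(add(Z, mul(Z, SZ)), add(SSZ, SZ))))
  →7  S(S(add(add(Z, SZ), mul(add(Z, mul(Z, SZ)), add(SSZ, SZ)))))

Answer: after 7 steps: S(S(add(add(Z, SZ), mul(add(Z, mul(Z, SZ)), add(SSZ, SZ)))))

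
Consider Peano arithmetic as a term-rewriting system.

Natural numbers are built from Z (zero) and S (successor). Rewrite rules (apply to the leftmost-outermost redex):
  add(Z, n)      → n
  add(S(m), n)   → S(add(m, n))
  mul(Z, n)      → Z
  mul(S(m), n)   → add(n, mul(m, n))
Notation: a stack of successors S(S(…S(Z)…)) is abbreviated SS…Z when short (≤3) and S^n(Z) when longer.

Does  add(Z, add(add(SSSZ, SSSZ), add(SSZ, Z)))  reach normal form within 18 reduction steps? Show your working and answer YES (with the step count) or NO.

Answer: YES — reaches normal form S^8(Z) in 15 ≤ 18 steps

Working:
  start: add(Z, add(add(SSSZ, SSSZ), add(SSZ, Z)))
  →1  add(add(SSSZ, SSSZ), add(SSZ, Z))
  →2  add(S(add(SSZ, SSSZ)), add(SSZ, Z))
  →3  S(add(add(SSZ, SSSZ), add(SSZ, Z)))
  →4  S(add(S(add(SZ, SSSZ)), add(SSZ, Z)))
  →5  S(S(add(add(SZ, SSSZ), add(SSZ, Z))))
  →6  S(S(add(S(add(Z, SSSZ)), add(SSZ, Z))))
  →7  S(S(S(add(add(Z, SSSZ), add(SSZ, Z)))))
  →8  S(S(S(add(SSSZ, add(SSZ, Z)))))
  →9  S(S(S(S(add(SSZ, add(SSZ, Z))))))
  →10  S(S(S(S(S(add(SZ, add(SSZ, Z)))))))
  →11  S(S(S(S(S(S(add(Z, add(SSZ, Z))))))))
  →12  S(S(S(S(S(S(add(SSZ, Z)))))))
  →13  S(S(S(S(S(S(S(add(SZ, Z))))))))
  →14  S(S(S(S(S(S(S(S(add(Z, Z)))))))))
  →15  S^8(Z)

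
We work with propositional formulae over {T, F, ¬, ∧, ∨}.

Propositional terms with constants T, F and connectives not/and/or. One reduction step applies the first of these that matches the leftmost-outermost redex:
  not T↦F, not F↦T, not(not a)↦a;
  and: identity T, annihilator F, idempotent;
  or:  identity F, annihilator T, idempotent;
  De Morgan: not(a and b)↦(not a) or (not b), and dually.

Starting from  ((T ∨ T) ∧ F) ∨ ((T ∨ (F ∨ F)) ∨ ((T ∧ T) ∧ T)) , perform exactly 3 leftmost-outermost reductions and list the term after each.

  start: ((T ∨ T) ∧ F) ∨ ((T ∨ (F ∨ F)) ∨ ((T ∧ T) ∧ T))
  →1  F ∨ ((T ∨ (F ∨ F)) ∨ ((T ∧ T) ∧ T))
  →2  (T ∨ (F ∨ F)) ∨ ((T ∧ T) ∧ T)
  →3  T ∨ ((T ∧ T) ∧ T)

Answer: after 3 steps: T ∨ ((T ∧ T) ∧ T)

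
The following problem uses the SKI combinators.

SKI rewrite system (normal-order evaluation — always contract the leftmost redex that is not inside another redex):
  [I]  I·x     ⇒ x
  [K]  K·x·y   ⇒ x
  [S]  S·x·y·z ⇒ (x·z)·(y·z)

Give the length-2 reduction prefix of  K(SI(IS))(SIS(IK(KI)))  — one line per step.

  start: K(SI(IS))(SIS(IK(KI)))
  [1] SI(IS)
  [2] SIS

Answer: after 2 steps: SIS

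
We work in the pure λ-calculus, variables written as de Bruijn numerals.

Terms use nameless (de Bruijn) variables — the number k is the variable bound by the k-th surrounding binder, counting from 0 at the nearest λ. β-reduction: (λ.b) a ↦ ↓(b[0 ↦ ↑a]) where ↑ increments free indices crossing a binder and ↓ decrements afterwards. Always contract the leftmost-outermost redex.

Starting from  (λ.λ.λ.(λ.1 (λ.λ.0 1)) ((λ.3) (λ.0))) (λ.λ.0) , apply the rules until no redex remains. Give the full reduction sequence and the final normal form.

Answer: normal form = λ.λ.0 (λ.λ.0 1)  (in 2 steps)

Reduction:
  start: (λ.λ.λ.(λ.1 (λ.λ.0 1)) ((λ.3) (λ.0))) (λ.λ.0)
  →1  λ.λ.(λ.1 (λ.λ.0 1)) ((λ.λ.λ.0) (λ.0))
  →2  λ.λ.0 (λ.λ.0 1)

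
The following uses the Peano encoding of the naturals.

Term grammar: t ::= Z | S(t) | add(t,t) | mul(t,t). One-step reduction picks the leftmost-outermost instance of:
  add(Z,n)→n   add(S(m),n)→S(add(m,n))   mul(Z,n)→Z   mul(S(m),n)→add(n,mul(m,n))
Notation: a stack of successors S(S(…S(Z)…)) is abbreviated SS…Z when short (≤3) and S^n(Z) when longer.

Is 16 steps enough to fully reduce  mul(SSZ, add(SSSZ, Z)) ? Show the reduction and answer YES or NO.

  start: mul(SSZ, add(SSSZ, Z))
  →1  add(add(SSSZ, Z), mul(SZ, add(SSSZ, Z)))
  →2  add(S(add(SSZ, Z)), mul(SZ, add(SSSZ, Z)))
  →3  S(add(add(SSZ, Z), mul(SZ, add(SSSZ, Z))))
  →4  S(add(S(add(SZ, Z)), mul(SZ, add(SSSZ, Z))))
  →5  S(S(add(add(SZ, Z), mul(SZ, add(SSSZ, Z)))))
  →6  S(S(add(S(add(Z, Z)), mul(SZ, add(SSSZ, Z)))))
  →7  S(S(S(add(add(Z, Z), mul(SZ, add(SSSZ, Z))))))
  →8  S(S(S(add(Z, mul(SZ, add(SSSZ, Z))))))
  →9  S(S(S(mul(SZ, add(SSSZ, Z)))))
  →10  S(S(S(add(add(SSSZ, Z), mul(Z, add(SSSZ, Z))))))
  →11  S(S(S(add(S(add(SSZ, Z)), mul(Z, add(SSSZ, Z))))))
  →12  S(S(S(S(add(add(SSZ, Z), mul(Z, add(SSSZ, Z)))))))
  →13  S(S(S(S(add(S(add(SZ, Z)), mul(Z, add(SSSZ, Z)))))))
  →14  S(S(S(S(S(add(add(SZ, Z), mul(Z, add(SSSZ, Z))))))))
  →15  S(S(S(S(S(add(S(add(Z, Z)), mul(Z, add(SSSZ, Z))))))))
  →16  S(S(S(S(S(S(add(add(Z, Z), mul(Z, add(SSSZ, Z)))))))))

Answer: NO — after 16 steps the term is S(S(S(S(S(S(add(add(Z, Z), mul(Z, add(SSSZ, Z))))))))), not yet normal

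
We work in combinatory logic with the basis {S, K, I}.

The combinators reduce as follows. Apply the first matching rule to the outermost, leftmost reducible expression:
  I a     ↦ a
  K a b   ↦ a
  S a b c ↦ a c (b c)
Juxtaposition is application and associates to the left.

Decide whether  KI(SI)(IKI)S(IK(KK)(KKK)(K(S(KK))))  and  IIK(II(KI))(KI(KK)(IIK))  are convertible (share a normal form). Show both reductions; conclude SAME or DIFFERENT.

Term A:
  start: KI(SI)(IKI)S(IK(KK)(KKK)(K(S(KK))))
  [1] I(IKI)S(IK(KK)(KKK)(K(S(KK))))
  [2] IKIS(IK(KK)(KKK)(K(S(KK))))
  [3] KIS(IK(KK)(KKK)(K(S(KK))))
  [4] I(IK(KK)(KKK)(K(S(KK))))
  [5] IK(KK)(KKK)(K(S(KK)))
  [6] K(KK)(KKK)(K(S(KK)))
  [7] KK(K(S(KK)))
  [8] K

Term B:
  start: IIK(II(KI))(KI(KK)(IIK))
  [1] IK(II(KI))(KI(KK)(IIK))
  [2] K(II(KI))(KI(KK)(IIK))
  [3] II(KI)
  [4] I(KI)
  [5] KI

Answer: DIFFERENT — A ⇓ K, B ⇓ KI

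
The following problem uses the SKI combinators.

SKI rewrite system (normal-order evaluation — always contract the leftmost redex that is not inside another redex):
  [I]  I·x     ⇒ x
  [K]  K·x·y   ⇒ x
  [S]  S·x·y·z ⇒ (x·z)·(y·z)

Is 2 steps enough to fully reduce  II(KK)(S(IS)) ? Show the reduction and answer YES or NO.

Answer: NO — after 2 steps the term is KK(S(IS)), not yet normal

Reduction:
  start: II(KK)(S(IS))
  [1] I(KK)(S(IS))
  [2] KK(S(IS))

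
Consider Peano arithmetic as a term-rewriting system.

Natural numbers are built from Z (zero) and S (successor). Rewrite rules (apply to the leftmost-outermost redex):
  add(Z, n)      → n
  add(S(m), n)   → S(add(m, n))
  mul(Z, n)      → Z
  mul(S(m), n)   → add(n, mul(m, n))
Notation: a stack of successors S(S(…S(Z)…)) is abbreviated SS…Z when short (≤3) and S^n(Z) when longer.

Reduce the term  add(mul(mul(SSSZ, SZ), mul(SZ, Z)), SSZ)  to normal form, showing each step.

Answer: normal form = SSZ  (in 27 steps)

Reduction:
  start: add(mul(mul(SSSZ, SZ), mul(SZ, Z)), SSZ)
  [1] add(mul(add(SZ, mul(SSZ, SZ)), mul(SZ, Z)), SSZ)
  [2] add(mul(S(add(Z, mul(SSZ, SZ))), mul(SZ, Z)), SSZ)
  [3] add(add(mul(SZ, Z), mul(add(Z, mul(SSZ, SZ)), mul(SZ, Z))), SSZ)
  [4] add(add(add(Z, mul(Z, Z)), mul(add(Z, mul(SSZ, SZ)), mul(SZ, Z))), SSZ)
  [5] add(add(mul(Z, Z), mul(add(Z, mul(SSZ, SZ)), mul(SZ, Z))), SSZ)
  [6] add(add(Z, mul(add(Z, mul(SSZ, SZ)), mul(SZ, Z))), SSZ)
  [7] add(mul(add(Z, mul(SSZ, SZ)), mul(SZ, Z)), SSZ)
  [8] add(mul(mul(SSZ, SZ), mul(SZ, Z)), SSZ)
  [9] add(mul(add(SZ, mul(SZ, SZ)), mul(SZ, Z)), SSZ)
  [10] add(mul(S(add(Z, mul(SZ, SZ))), mul(SZ, Z)), SSZ)
  [11] add(add(mul(SZ, Z), mul(add(Z, mul(SZ, SZ)), mul(SZ, Z))), SSZ)
  [12] add(add(add(Z, mul(Z, Z)), mul(add(Z, mul(SZ, SZ)), mul(SZ, Z))), SSZ)
  [13] add(add(mul(Z, Z), mul(add(Z, mul(SZ, SZ)), mul(SZ, Z))), SSZ)
  [14] add(add(Z, mul(add(Z, mul(SZ, SZ)), mul(SZ, Z))), SSZ)
  [15] add(mul(add(Z, mul(SZ, SZ)), mul(SZ, Z)), SSZ)
  [16] add(mul(mul(SZ, SZ), mul(SZ, Z)), SSZ)
  [17] add(mul(add(SZ, mul(Z, SZ)), mul(SZ, Z)), SSZ)
  [18] add(mul(S(add(Z, mul(Z, SZ))), mul(SZ, Z)), SSZ)
  [19] add(add(mul(SZ, Z), mul(add(Z, mul(Z, SZ)), mul(SZ, Z))), SSZ)
  [20] add(add(add(Z, mul(Z, Z)), mul(add(Z, mul(Z, SZ)), mul(SZ, Z))), SSZ)
  [21] add(add(mul(Z, Z), mul(add(Z, mul(Z, SZ)), mul(SZ, Z))), SSZ)
  [22] add(add(Z, mul(add(Z, mul(Z, SZ)), mul(SZ, Z))), SSZ)
  [23] add(mul(add(Z, mul(Z, SZ)), mul(SZ, Z)), SSZ)
  [24] add(mul(mul(Z, SZ), mul(SZ, Z)), SSZ)
  [25] add(mul(Z, mul(SZ, Z)), SSZ)
  [26] add(Z, SSZ)
  [27] SSZ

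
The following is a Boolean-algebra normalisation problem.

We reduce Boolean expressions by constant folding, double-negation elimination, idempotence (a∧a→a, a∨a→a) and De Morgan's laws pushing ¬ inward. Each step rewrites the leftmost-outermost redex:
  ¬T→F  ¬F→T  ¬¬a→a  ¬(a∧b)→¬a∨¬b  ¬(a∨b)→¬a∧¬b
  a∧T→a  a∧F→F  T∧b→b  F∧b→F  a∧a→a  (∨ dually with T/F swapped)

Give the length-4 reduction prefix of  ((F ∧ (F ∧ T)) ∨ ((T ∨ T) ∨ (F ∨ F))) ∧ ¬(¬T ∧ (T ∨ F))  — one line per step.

  start: ((F ∧ (F ∧ T)) ∨ ((T ∨ T) ∨ (F ∨ F))) ∧ ¬(¬T ∧ (T ∨ F))
  →1  (F ∨ ((T ∨ T) ∨ (F ∨ F))) ∧ ¬(¬T ∧ (T ∨ F))
  →2  ((T ∨ T) ∨ (F ∨ F)) ∧ ¬(¬T ∧ (T ∨ F))
  →3  (T ∨ (F ∨ F)) ∧ ¬(¬T ∧ (T ∨ F))
  →4  T ∧ ¬(¬T ∧ (T ∨ F))

Answer: after 4 steps: T ∧ ¬(¬T ∧ (T ∨ F))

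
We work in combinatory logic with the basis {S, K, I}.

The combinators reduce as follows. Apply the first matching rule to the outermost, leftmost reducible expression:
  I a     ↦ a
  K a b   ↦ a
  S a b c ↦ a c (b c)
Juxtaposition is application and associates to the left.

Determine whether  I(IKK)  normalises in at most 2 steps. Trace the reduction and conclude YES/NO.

Answer: YES — reaches normal form KK in 2 ≤ 2 steps

Derivation:
  start: I(IKK)
  [1] IKK
  [2] KK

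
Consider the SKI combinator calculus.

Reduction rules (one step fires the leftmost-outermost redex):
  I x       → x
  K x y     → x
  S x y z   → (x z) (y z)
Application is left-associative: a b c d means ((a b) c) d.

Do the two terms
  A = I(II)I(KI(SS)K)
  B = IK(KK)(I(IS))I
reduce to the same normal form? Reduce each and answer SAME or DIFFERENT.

Answer: SAME — A ⇓ K, B ⇓ K

Derivation:
Term A:
  start: I(II)I(KI(SS)K)
  [1] III(KI(SS)K)
  [2] II(KI(SS)K)
  [3] I(KI(SS)K)
  [4] KI(SS)K
  [5] IK
  [6] K

Term B:
  start: IK(KK)(I(IS))I
  [1] K(KK)(I(IS))I
  [2] KKI
  [3] K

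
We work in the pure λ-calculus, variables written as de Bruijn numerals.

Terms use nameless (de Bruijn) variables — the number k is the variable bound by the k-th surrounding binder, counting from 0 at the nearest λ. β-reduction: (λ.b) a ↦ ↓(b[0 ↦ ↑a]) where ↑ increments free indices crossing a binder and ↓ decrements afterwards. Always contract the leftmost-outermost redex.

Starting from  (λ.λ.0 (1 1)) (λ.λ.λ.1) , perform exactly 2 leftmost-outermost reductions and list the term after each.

Answer: after 2 steps: λ.0 (λ.λ.1)

Derivation:
  start: (λ.λ.0 (1 1)) (λ.λ.λ.1)
  →1  λ.0 ((λ.λ.λ.1) (λ.λ.λ.1))
  →2  λ.0 (λ.λ.1)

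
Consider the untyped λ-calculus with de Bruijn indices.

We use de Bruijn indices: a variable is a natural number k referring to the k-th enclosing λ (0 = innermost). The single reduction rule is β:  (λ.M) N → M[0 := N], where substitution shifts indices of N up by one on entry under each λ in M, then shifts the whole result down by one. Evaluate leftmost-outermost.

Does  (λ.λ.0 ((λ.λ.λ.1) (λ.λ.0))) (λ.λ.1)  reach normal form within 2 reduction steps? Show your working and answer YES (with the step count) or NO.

  start: (λ.λ.0 ((λ.λ.λ.1) (λ.λ.0))) (λ.λ.1)
  step 1: λ.0 ((λ.λ.λ.1) (λ.λ.0))
  step 2: λ.0 (λ.λ.1)

Answer: YES — reaches normal form λ.0 (λ.λ.1) in 2 ≤ 2 steps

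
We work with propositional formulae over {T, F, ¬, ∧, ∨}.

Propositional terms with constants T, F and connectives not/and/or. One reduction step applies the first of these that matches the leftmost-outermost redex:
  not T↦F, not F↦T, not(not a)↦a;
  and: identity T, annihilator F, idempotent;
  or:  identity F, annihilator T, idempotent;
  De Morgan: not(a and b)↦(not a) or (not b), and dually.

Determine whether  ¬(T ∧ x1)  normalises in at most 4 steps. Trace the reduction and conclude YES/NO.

Answer: YES — reaches normal form ¬x1 in 3 ≤ 4 steps

Working:
  start: ¬(T ∧ x1)
  [1] ¬T ∨ ¬x1
  [2] F ∨ ¬x1
  [3] ¬x1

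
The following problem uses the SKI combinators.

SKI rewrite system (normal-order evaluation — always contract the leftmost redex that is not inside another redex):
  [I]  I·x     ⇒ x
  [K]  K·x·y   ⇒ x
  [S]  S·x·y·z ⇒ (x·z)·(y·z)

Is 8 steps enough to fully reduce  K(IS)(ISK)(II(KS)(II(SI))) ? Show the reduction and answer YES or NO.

  start: K(IS)(ISK)(II(KS)(II(SI)))
  [1] IS(II(KS)(II(SI)))
  [2] S(II(KS)(II(SI)))
  [3] S(I(KS)(II(SI)))
  [4] S(KS(II(SI)))
  [5] SS

Answer: YES — reaches normal form SS in 5 ≤ 8 steps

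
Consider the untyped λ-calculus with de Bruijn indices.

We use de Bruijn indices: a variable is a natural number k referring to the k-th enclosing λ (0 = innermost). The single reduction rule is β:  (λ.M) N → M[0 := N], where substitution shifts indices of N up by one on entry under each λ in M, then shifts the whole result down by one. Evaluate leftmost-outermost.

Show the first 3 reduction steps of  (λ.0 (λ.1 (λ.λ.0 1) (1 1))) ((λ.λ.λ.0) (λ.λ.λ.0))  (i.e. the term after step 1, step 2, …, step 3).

  start: (λ.0 (λ.1 (λ.λ.0 1) (1 1))) ((λ.λ.λ.0) (λ.λ.λ.0))
  step 1: (λ.λ.λ.0) (λ.λ.λ.0) (λ.(λ.λ.λ.0) (λ.λ.λ.0) (λ.λ.0 1) ((λ.λ.λ.0) (λ.λ.λ.0) ((λ.λ.λ.0) (λ.λ.λ.0))))
  step 2: (λ.λ.0) (λ.(λ.λ.λ.0) (λ.λ.λ.0) (λ.λ.0 1) ((λ.λ.λ.0) (λ.λ.λ.0) ((λ.λ.λ.0) (λ.λ.λ.0))))
  step 3: λ.0

Answer: after 3 steps: λ.0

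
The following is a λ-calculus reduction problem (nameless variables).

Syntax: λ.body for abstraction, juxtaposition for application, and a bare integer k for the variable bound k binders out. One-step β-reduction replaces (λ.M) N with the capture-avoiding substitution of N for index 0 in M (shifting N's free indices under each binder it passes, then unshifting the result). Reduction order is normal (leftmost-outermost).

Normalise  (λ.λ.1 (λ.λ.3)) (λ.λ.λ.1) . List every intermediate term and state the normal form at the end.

Answer: normal form = λ.λ.λ.1  (in 2 steps)

Derivation:
  start: (λ.λ.1 (λ.λ.3)) (λ.λ.λ.1)
  [1] λ.(λ.λ.λ.1) (λ.λ.λ.λ.λ.1)
  [2] λ.λ.λ.1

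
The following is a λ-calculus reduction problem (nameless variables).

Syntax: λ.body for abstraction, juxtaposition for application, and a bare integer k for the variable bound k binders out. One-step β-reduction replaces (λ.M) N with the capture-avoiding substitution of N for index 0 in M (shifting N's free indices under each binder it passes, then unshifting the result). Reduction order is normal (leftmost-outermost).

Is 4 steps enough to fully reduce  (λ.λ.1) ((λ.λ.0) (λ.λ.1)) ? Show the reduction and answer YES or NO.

  start: (λ.λ.1) ((λ.λ.0) (λ.λ.1))
  →1  λ.(λ.λ.0) (λ.λ.1)
  →2  λ.λ.0

Answer: YES — reaches normal form λ.λ.0 in 2 ≤ 4 steps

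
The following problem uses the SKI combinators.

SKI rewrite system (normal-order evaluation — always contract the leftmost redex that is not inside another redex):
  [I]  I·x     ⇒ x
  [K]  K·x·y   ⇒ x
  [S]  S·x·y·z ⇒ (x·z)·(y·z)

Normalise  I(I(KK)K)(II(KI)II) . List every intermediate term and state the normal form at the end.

  start: I(I(KK)K)(II(KI)II)
  step 1: I(KK)K(II(KI)II)
  step 2: KKK(II(KI)II)
  step 3: K(II(KI)II)
  step 4: K(I(KI)II)
  step 5: K(KIII)
  step 6: K(II)
  step 7: KI

Answer: normal form = KI  (in 7 steps)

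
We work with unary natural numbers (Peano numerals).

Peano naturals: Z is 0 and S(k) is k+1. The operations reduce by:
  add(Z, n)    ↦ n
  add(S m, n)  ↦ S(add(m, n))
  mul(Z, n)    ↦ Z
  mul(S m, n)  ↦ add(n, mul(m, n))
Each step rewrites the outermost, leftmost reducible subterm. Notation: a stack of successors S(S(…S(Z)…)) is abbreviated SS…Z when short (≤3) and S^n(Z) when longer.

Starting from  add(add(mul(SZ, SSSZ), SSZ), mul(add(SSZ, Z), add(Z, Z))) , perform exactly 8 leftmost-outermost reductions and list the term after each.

Answer: after 8 steps: S(S(add(add(S(add(Z, mul(Z, SSSZ))), SSZ), mul(add(SSZ, Z), add(Z, Z)))))

Derivation:
  start: add(add(mul(SZ, SSSZ), SSZ), mul(add(SSZ, Z), add(Z, Z)))
  step 1: add(add(add(SSSZ, mul(Z, SSSZ)), SSZ), mul(add(SSZ, Z), add(Z, Z)))
  step 2: add(add(S(add(SSZ, mul(Z, SSSZ))), SSZ), mul(add(SSZ, Z), add(Z, Z)))
  step 3: add(S(add(add(SSZ, mul(Z, SSSZ)), SSZ)), mul(add(SSZ, Z), add(Z, Z)))
  step 4: S(add(add(add(SSZ, mul(Z, SSSZ)), SSZ), mul(add(SSZ, Z), add(Z, Z))))
  step 5: S(add(add(S(add(SZ, mul(Z, SSSZ))), SSZ), mul(add(SSZ, Z), add(Z, Z))))
  step 6: S(add(S(add(add(SZ, mul(Z, SSSZ)), SSZ)), mul(add(SSZ, Z), add(Z, Z))))
  step 7: S(S(add(add(add(SZ, mul(Z, SSSZ)), SSZ), mul(add(SSZ, Z), add(Z, Z)))))
  step 8: S(S(add(add(S(add(Z, mul(Z, SSSZ))), SSZ), mul(add(SSZ, Z), add(Z, Z)))))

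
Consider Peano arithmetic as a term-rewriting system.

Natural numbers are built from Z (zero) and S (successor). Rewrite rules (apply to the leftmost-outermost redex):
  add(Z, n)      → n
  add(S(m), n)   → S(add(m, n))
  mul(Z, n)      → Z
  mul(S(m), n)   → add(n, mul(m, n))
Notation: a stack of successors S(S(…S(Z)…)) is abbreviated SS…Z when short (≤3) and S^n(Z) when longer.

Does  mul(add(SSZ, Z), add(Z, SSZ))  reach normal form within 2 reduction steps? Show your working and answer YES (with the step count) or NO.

Answer: NO — after 2 steps the term is add(add(Z, SSZ), mul(add(SZ, Z), add(Z, SSZ))), not yet normal

Working:
  start: mul(add(SSZ, Z), add(Z, SSZ))
  →1  mul(S(add(SZ, Z)), add(Z, SSZ))
  →2  add(add(Z, SSZ), mul(add(SZ, Z), add(Z, SSZ)))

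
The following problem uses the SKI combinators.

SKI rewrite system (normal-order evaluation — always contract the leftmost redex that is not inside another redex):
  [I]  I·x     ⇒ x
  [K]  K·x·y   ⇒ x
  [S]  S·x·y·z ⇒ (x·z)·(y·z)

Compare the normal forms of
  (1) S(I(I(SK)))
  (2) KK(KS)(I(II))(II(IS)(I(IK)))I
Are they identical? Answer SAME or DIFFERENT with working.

Term A:
  start: S(I(I(SK)))
  step 1: S(I(SK))
  step 2: S(SK)

Term B:
  start: KK(KS)(I(II))(II(IS)(I(IK)))I
  step 1: K(I(II))(II(IS)(I(IK)))I
  step 2: I(II)I
  step 3: III
  step 4: II
  step 5: I

Answer: DIFFERENT — A ⇓ S(SK), B ⇓ I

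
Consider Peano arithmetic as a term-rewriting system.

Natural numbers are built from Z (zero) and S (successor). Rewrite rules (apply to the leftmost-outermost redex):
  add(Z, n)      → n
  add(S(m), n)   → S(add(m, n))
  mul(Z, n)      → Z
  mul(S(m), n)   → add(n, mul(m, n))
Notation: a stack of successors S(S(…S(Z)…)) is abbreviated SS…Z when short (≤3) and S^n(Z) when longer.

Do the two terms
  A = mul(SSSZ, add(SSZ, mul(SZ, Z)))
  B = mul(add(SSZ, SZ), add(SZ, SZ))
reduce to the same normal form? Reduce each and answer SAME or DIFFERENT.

Term A:
  start: mul(SSSZ, add(SSZ, mul(SZ, Z)))
  step 1: add(add(SSZ, mul(SZ, Z)), mul(SSZ, add(SSZ, mul(SZ, Z))))
  step 2: add(S(add(SZ, mul(SZ, Z))), mul(SSZ, add(SSZ, mul(SZ, Z))))
  step 3: S(add(add(SZ, mul(SZ, Z)), mul(SSZ, add(SSZ, mul(SZ, Z)))))
  step 4: S(add(S(add(Z, mul(SZ, Z))), mul(SSZ, add(SSZ, mul(SZ, Z)))))
  step 5: S(S(add(add(Z, mul(SZ, Z)), mul(SSZ, add(SSZ, mul(SZ, Z))))))
  step 6: S(S(add(mul(SZ, Z), mul(SSZ, add(SSZ, mul(SZ, Z))))))
  step 7: S(S(add(add(Z, mul(Z, Z)), mul(SSZ, add(SSZ, mul(SZ, Z))))))
  step 8: S(S(add(mul(Z, Z), mul(SSZ, add(SSZ, mul(SZ, Z))))))
  step 9: S(S(add(Z, mul(SSZ, add(SSZ, mul(SZ, Z))))))
  step 10: S(S(mul(SSZ, add(SSZ, mul(SZ, Z)))))
  step 11: S(S(add(add(SSZ, mul(SZ, Z)), mul(SZ, add(SSZ, mul(SZ, Z))))))
  step 12: S(S(add(S(add(SZ, mul(SZ, Z))), mul(SZ, add(SSZ, mul(SZ, Z))))))
  step 13: S(S(S(add(add(SZ, mul(SZ, Z)), mul(SZ, add(SSZ, mul(SZ, Z)))))))
  step 14: S(S(S(add(S(add(Z, mul(SZ, Z))), mul(SZ, add(SSZ, mul(SZ, Z)))))))
  step 15: S(S(S(S(add(add(Z, mul(SZ, Z)), mul(SZ, add(SSZ, mul(SZ, Z))))))))
  step 16: S(S(S(S(add(mul(SZ, Z), mul(SZ, add(SSZ, mul(SZ, Z))))))))
  step 17: S(S(S(S(add(add(Z, mul(Z, Z)), mul(SZ, add(SSZ, mul(SZ, Z))))))))
  step 18: S(S(S(S(add(mul(Z, Z), mul(SZ, add(SSZ, mul(SZ, Z))))))))
  step 19: S(S(S(S(add(Z, mul(SZ, add(SSZ, mul(SZ, Z))))))))
  step 20: S(S(S(S(mul(SZ, add(SSZ, mul(SZ, Z)))))))
  step 21: S(S(S(S(add(add(SSZ, mul(SZ, Z)), mul(Z, add(SSZ, mul(SZ, Z))))))))
  step 22: S(S(S(S(add(S(add(SZ, mul(SZ, Z))), mul(Z, add(SSZ, mul(SZ, Z))))))))
  step 23: S(S(S(S(S(add(add(SZ, mul(SZ, Z)), mul(Z, add(SSZ, mul(SZ, Z)))))))))
  step 24: S(S(S(S(S(add(S(add(Z, mul(SZ, Z))), mul(Z, add(SSZ, mul(SZ, Z)))))))))
  step 25: S(S(S(S(S(S(add(add(Z, mul(SZ, Z)), mul(Z, add(SSZ, mul(SZ, Z))))))))))
  step 26: S(S(S(S(S(S(add(mul(SZ, Z), mul(Z, add(SSZ, mul(SZ, Z))))))))))
  step 27: S(S(S(S(S(S(add(add(Z, mul(Z, Z)), mul(Z, add(SSZ, mul(SZ, Z))))))))))
  step 28: S(S(S(S(S(S(add(mul(Z, Z), mul(Z, add(SSZ, mul(SZ, Z))))))))))
  step 29: S(S(S(S(S(S(add(Z, mul(Z, add(SSZ, mul(SZ, Z))))))))))
  step 30: S(S(S(S(S(S(mul(Z, add(SSZ, mul(SZ, Z)))))))))
  step 31: S^6(Z)

Term B:
  start: mul(add(SSZ, SZ), add(SZ, SZ))
  step 1: mul(S(add(SZ, SZ)), add(SZ, SZ))
  step 2: add(add(SZ, SZ), mul(add(SZ, SZ), add(SZ, SZ)))
  step 3: add(S(add(Z, SZ)), mul(add(SZ, SZ), add(SZ, SZ)))
  step 4: S(add(add(Z, SZ), mul(add(SZ, SZ), add(SZ, SZ))))
  step 5: S(add(SZ, mul(add(SZ, SZ), add(SZ, SZ))))
  step 6: S(S(add(Z, mul(add(SZ, SZ), add(SZ, SZ)))))
  step 7: S(S(mul(add(SZ, SZ), add(SZ, SZ))))
  step 8: S(S(mul(S(add(Z, SZ)), add(SZ, SZ))))
  step 9: S(S(add(add(SZ, SZ), mul(add(Z, SZ), add(SZ, SZ)))))
  step 10: S(S(add(S(add(Z, SZ)), mul(add(Z, SZ), add(SZ, SZ)))))
  step 11: S(S(S(add(add(Z, SZ), mul(add(Z, SZ), add(SZ, SZ))))))
  step 12: S(S(S(add(SZ, mul(add(Z, SZ), add(SZ, SZ))))))
  step 13: S(S(S(S(add(Z, mul(add(Z, SZ), add(SZ, SZ)))))))
  step 14: S(S(S(S(mul(add(Z, SZ), add(SZ, SZ))))))
  step 15: S(S(S(S(mul(SZ, add(SZ, SZ))))))
  step 16: S(S(S(S(add(add(SZ, SZ), mul(Z, add(SZ, SZ)))))))
  step 17: S(S(S(S(add(S(add(Z, SZ)), mul(Z, add(SZ, SZ)))))))
  step 18: S(S(S(S(S(add(add(Z, SZ), mul(Z, add(SZ, SZ))))))))
  step 19: S(S(S(S(S(add(SZ, mul(Z, add(SZ, SZ))))))))
  step 20: S(S(S(S(S(S(add(Z, mul(Z, add(SZ, SZ)))))))))
  step 21: S(S(S(S(S(S(mul(Z, add(SZ, SZ))))))))
  step 22: S^6(Z)

Answer: SAME — A ⇓ S^6(Z), B ⇓ S^6(Z)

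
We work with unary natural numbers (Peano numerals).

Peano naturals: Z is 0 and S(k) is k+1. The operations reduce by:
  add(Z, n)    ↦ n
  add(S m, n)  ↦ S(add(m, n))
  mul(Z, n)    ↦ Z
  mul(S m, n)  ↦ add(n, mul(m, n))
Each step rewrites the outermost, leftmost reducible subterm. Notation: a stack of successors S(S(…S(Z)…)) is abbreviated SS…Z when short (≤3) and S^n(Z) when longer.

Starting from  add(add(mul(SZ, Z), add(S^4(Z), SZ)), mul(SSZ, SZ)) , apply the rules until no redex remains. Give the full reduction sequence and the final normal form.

  start: add(add(mul(SZ, Z), add(S^4(Z), SZ)), mul(SSZ, SZ))
  →1  add(add(add(Z, mul(Z, Z)), add(S^4(Z), SZ)), mul(SSZ, SZ))
  →2  add(add(mul(Z, Z), add(S^4(Z), SZ)), mul(SSZ, SZ))
  →3  add(add(Z, add(S^4(Z), SZ)), mul(SSZ, SZ))
  →4  add(add(S^4(Z), SZ), mul(SSZ, SZ))
  →5  add(S(add(SSSZ, SZ)), mul(SSZ, SZ))
  →6  S(add(add(SSSZ, SZ), mul(SSZ, SZ)))
  →7  S(add(S(add(SSZ, SZ)), mul(SSZ, SZ)))
  →8  S(S(add(add(SSZ, SZ), mul(SSZ, SZ))))
  →9  S(S(add(S(add(SZ, SZ)), mul(SSZ, SZ))))
  →10  S(S(S(add(add(SZ, SZ), mul(SSZ, SZ)))))
  →11  S(S(S(add(S(add(Z, SZ)), mul(SSZ, SZ)))))
  →12  S(S(S(S(add(add(Z, SZ), mul(SSZ, SZ))))))
  →13  S(S(S(S(add(SZ, mul(SSZ, SZ))))))
  →14  S(S(S(S(S(add(Z, mul(SSZ, SZ)))))))
  →15  S(S(S(S(S(mul(SSZ, SZ))))))
  →16  S(S(S(S(S(add(SZ, mul(SZ, SZ)))))))
  →17  S(S(S(S(S(S(add(Z, mul(SZ, SZ))))))))
  →18  S(S(S(S(S(S(mul(SZ, SZ)))))))
  →19  S(S(S(S(S(S(add(SZ, mul(Z, SZ))))))))
  →20  S(S(S(S(S(S(S(add(Z, mul(Z, SZ)))))))))
  →21  S(S(S(S(S(S(S(mul(Z, SZ))))))))
  →22  S^7(Z)

Answer: normal form = S^7(Z)  (in 22 steps)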